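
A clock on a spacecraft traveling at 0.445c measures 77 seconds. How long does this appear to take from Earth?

Proper time Δt₀ = 77 seconds
γ = 1/√(1 - 0.445²) = 1.11666
Δt = γΔt₀ = 1.11666 × 77 = 85.98 seconds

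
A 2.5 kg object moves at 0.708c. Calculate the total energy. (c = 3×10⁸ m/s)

γ = 1/√(1 - 0.708²) = 1.416
mc² = 2.5 × (3×10⁸)² = 2.250×10¹⁷ J
E = γmc² = 1.416 × 2.250×10¹⁷ = 3.186×10¹⁷ J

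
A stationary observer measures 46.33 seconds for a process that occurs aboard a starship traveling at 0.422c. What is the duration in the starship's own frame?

Dilated time Δt = 46.33 seconds
γ = 1/√(1 - 0.422²) = 1.103
Δt₀ = Δt/γ = 46.33/1.103 = 42.00 seconds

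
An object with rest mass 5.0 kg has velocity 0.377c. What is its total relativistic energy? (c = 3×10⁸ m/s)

γ = 1/√(1 - 0.377²) = 1.07966
mc² = 5.0 × (3×10⁸)² = 4.500×10¹⁷ J
E = γmc² = 1.07966 × 4.500×10¹⁷ = 4.858×10¹⁷ J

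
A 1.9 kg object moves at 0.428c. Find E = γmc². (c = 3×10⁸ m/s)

γ = 1/√(1 - 0.428²) = 1.1065
mc² = 1.9 × (3×10⁸)² = 1.710×10¹⁷ J
E = γmc² = 1.1065 × 1.710×10¹⁷ = 1.892×10¹⁷ J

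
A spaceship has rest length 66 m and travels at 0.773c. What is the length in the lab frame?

Proper length L₀ = 66 m
γ = 1/√(1 - 0.773²) = 1.5763
L = L₀/γ = 66/1.5763 = 41.87 m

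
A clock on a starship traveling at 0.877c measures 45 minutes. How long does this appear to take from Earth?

Proper time Δt₀ = 45 minutes
γ = 1/√(1 - 0.877²) = 2.081
Δt = γΔt₀ = 2.081 × 45 = 93.65 minutes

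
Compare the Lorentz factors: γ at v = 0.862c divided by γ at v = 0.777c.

γ₁ = 1/√(1 - 0.862²) = 1.973
γ₂ = 1/√(1 - 0.777²) = 1.589
γ₁/γ₂ = 1.973/1.589 = 1.242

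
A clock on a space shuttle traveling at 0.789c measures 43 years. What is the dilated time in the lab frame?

Proper time Δt₀ = 43 years
γ = 1/√(1 - 0.789²) = 1.6276
Δt = γΔt₀ = 1.6276 × 43 = 69.99 years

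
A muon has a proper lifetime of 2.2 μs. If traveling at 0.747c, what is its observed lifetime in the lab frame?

Proper lifetime τ₀ = 2.2 μs
γ = 1/√(1 - 0.747²) = 1.504
τ = γτ₀ = 1.504 × 2.2 μs = 3.309 μs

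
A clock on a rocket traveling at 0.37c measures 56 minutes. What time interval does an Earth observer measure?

Proper time Δt₀ = 56 minutes
γ = 1/√(1 - 0.37²) = 1.0764
Δt = γΔt₀ = 1.0764 × 56 = 60.28 minutes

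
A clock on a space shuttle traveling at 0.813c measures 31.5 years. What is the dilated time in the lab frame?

Proper time Δt₀ = 31.5 years
γ = 1/√(1 - 0.813²) = 1.7174
Δt = γΔt₀ = 1.7174 × 31.5 = 54.10 years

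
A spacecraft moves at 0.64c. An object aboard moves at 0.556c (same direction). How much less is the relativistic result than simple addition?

Classical: u' + v = 0.556 + 0.64 = 1.196c
Relativistic: u = (0.556 + 0.64)/(1 + 0.35584) = 1.196/1.35584 = 0.8821c
Difference: 1.196 - 0.8821 = 0.3139c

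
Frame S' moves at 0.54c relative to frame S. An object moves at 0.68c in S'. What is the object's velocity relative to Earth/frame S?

u = (u' + v)/(1 + u'v/c²)
Numerator: 0.68 + 0.54 = 1.22
Denominator: 1 + 0.3672 = 1.3672
u = 1.22/1.3672 = 0.8923c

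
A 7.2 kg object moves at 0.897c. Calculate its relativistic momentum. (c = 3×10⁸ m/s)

γ = 1/√(1 - 0.897²) = 2.262
v = 0.897 × 3×10⁸ = 2.691×10⁸ m/s
p = γmv = 2.262 × 7.2 × 2.691×10⁸ = 4.383×10⁹ kg·m/s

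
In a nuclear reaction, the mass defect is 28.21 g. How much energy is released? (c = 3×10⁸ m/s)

Convert mass defect: Δm = 28.21 g = 0.02821 kg
E = Δm·c² = 0.02821 × (3×10⁸)²
= 0.02821 × 9×10¹⁶ = 2.539×10¹⁵ J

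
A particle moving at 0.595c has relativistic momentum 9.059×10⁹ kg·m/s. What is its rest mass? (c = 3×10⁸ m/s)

γ = 1/√(1 - 0.595²) = 1.2442
v = 0.595 × 3×10⁸ = 1.785×10⁸ m/s
m = p/(γv) = 9.059×10⁹/(1.2442 × 1.785×10⁸) = 40.79 kg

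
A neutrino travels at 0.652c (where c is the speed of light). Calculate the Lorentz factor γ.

v/c = 0.652, so (v/c)² = 0.425104
1 - (v/c)² = 0.574896
γ = 1/√(0.574896) = 1.319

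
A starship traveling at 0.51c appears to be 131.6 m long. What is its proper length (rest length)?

Contracted length L = 131.6 m
γ = 1/√(1 - 0.51²) = 1.1626
L₀ = γL = 1.1626 × 131.6 = 153.0 m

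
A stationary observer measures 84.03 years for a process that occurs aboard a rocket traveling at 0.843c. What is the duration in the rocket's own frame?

Dilated time Δt = 84.03 years
γ = 1/√(1 - 0.843²) = 1.859
Δt₀ = Δt/γ = 84.03/1.859 = 45.20 years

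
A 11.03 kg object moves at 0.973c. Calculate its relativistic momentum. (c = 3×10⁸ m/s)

γ = 1/√(1 - 0.973²) = 4.333
v = 0.973 × 3×10⁸ = 2.919×10⁸ m/s
p = γmv = 4.333 × 11.03 × 2.919×10⁸ = 1.395×10¹⁰ kg·m/s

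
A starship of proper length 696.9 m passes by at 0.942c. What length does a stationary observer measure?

Proper length L₀ = 696.9 m
γ = 1/√(1 - 0.942²) = 2.980
L = L₀/γ = 696.9/2.980 = 233.9 m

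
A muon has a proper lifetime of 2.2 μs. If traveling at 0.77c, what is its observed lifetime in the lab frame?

Proper lifetime τ₀ = 2.2 μs
γ = 1/√(1 - 0.77²) = 1.5673
τ = γτ₀ = 1.5673 × 2.2 μs = 3.448 μs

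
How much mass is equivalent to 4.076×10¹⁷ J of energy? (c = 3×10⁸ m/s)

From E = mc², we get m = E/c²
c² = (3×10⁸)² = 9×10¹⁶ m²/s²
m = 4.076×10¹⁷ / 9×10¹⁶ = 4.529 kg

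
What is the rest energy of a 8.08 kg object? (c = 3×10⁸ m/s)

c² = (3×10⁸)² = 9.000×10¹⁶ m²/s²
E₀ = mc² = 8.08 × 9.000×10¹⁶ = 7.272×10¹⁷ J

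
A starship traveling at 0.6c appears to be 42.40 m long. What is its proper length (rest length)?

Contracted length L = 42.40 m
γ = 1/√(1 - 0.6²) = 1.250
L₀ = γL = 1.250 × 42.40 = 53.00 m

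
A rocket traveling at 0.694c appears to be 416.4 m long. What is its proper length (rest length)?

Contracted length L = 416.4 m
γ = 1/√(1 - 0.694²) = 1.389
L₀ = γL = 1.389 × 416.4 = 578.4 m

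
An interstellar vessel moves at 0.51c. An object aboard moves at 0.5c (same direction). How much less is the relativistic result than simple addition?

Classical: u' + v = 0.5 + 0.51 = 1.01c
Relativistic: u = (0.5 + 0.51)/(1 + 0.255) = 1.01/1.255 = 0.8048c
Difference: 1.01 - 0.8048 = 0.2052c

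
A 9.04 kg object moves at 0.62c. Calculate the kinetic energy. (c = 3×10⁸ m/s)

γ = 1/√(1 - 0.62²) = 1.27453
γ - 1 = 0.27453
KE = (γ-1)mc² = 0.27453 × 9.04 × (3×10⁸)² = 2.234×10¹⁷ J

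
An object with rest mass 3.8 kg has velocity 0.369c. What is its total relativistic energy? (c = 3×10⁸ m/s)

γ = 1/√(1 - 0.369²) = 1.076
mc² = 3.8 × (3×10⁸)² = 3.420×10¹⁷ J
E = γmc² = 1.076 × 3.420×10¹⁷ = 3.680×10¹⁷ J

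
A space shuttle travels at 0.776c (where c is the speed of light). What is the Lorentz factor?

v/c = 0.776, so (v/c)² = 0.602176
1 - (v/c)² = 0.397824
γ = 1/√(0.397824) = 1.585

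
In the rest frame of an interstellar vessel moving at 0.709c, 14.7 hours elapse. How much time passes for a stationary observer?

Proper time Δt₀ = 14.7 hours
γ = 1/√(1 - 0.709²) = 1.418
Δt = γΔt₀ = 1.418 × 14.7 = 20.84 hours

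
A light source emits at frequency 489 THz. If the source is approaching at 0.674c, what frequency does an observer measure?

β = v/c = 0.674
(1+β)/(1-β) = 1.674/0.326 = 5.135
Doppler factor = √(5.135) = 2.266
f_obs = 489 × 2.266 = 1108 THz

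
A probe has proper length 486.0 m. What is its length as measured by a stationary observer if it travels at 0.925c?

Proper length L₀ = 486.0 m
γ = 1/√(1 - 0.925²) = 2.632
L = L₀/γ = 486.0/2.632 = 184.7 m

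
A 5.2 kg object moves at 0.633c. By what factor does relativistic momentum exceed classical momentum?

p_rel = γmv, p_class = mv
Ratio = γ = 1/√(1 - 0.633²) = 1.292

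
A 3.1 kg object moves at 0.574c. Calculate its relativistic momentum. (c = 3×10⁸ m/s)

γ = 1/√(1 - 0.574²) = 1.2212
v = 0.574 × 3×10⁸ = 1.722×10⁸ m/s
p = γmv = 1.2212 × 3.1 × 1.722×10⁸ = 6.519×10⁸ kg·m/s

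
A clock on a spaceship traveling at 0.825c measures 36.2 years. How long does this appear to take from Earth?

Proper time Δt₀ = 36.2 years
γ = 1/√(1 - 0.825²) = 1.7695
Δt = γΔt₀ = 1.7695 × 36.2 = 64.06 years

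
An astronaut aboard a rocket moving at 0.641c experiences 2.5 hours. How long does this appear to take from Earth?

Proper time Δt₀ = 2.5 hours
γ = 1/√(1 - 0.641²) = 1.3029
Δt = γΔt₀ = 1.3029 × 2.5 = 3.257 hours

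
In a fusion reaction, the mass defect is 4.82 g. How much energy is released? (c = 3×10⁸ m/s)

Convert mass defect: Δm = 4.82 g = 0.00482 kg
E = Δm·c² = 0.00482 × (3×10⁸)²
= 0.00482 × 9×10¹⁶ = 4.338×10¹⁴ J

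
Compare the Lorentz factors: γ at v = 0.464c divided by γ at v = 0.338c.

γ₁ = 1/√(1 - 0.464²) = 1.129
γ₂ = 1/√(1 - 0.338²) = 1.063
γ₁/γ₂ = 1.129/1.063 = 1.062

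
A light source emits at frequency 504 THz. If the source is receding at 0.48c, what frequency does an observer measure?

β = v/c = 0.48
(1-β)/(1+β) = 0.52/1.48 = 0.35135
Doppler factor = √(0.35135) = 0.5927
f_obs = 504 × 0.5927 = 298.7 THz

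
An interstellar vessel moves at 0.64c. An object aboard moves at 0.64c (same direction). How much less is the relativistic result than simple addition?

Classical: u' + v = 0.64 + 0.64 = 1.28c
Relativistic: u = (0.64 + 0.64)/(1 + 0.4096) = 1.28/1.4096 = 0.9081c
Difference: 1.28 - 0.9081 = 0.3719c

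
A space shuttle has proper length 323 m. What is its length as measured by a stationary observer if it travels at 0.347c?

Proper length L₀ = 323 m
γ = 1/√(1 - 0.347²) = 1.0663
L = L₀/γ = 323/1.0663 = 302.9 m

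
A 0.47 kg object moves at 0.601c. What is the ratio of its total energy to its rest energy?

E = γmc², E₀ = mc²
E/E₀ = γ = 1/√(1 - 0.601²) = 1.251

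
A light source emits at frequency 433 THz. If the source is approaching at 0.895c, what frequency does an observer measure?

β = v/c = 0.895
(1+β)/(1-β) = 1.895/0.105 = 18.048
Doppler factor = √(18.048) = 4.248
f_obs = 433 × 4.248 = 1839 THz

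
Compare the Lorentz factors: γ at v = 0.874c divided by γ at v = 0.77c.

γ₁ = 1/√(1 - 0.874²) = 2.058
γ₂ = 1/√(1 - 0.77²) = 1.567
γ₁/γ₂ = 2.058/1.567 = 1.313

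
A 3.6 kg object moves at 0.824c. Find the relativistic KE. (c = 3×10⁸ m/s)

γ = 1/√(1 - 0.824²) = 1.7649
γ - 1 = 0.7649
KE = (γ-1)mc² = 0.7649 × 3.6 × (3×10⁸)² = 2.478×10¹⁷ J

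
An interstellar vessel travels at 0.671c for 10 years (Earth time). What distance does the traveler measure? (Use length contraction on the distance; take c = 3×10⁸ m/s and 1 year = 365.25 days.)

Earth distance: d = v × t = 0.671c × 10 yr = 6.3525×10¹⁶ m
γ = 1.3487
d' = d/γ = 6.3525×10¹⁶/1.3487 = 4.710×10¹⁶ m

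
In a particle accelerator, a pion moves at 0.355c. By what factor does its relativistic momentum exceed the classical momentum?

p_rel = γmv, p_class = mv
Ratio = γ = 1/√(1 - 0.355²)
= 1/√(0.873975) = 1.070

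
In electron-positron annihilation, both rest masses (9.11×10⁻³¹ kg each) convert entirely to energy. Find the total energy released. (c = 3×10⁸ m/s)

Both particles have the same rest mass, so total mass = 2m
E = 2m·c² = 2 × 9.11×10⁻³¹ × (3×10⁸)²
= 2 × 9.11×10⁻³¹ × 9×10¹⁶
= 1.640×10⁻¹³ J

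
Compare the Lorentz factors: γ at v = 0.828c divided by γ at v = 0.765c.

γ₁ = 1/√(1 - 0.828²) = 1.7834
γ₂ = 1/√(1 - 0.765²) = 1.5527
γ₁/γ₂ = 1.7834/1.5527 = 1.149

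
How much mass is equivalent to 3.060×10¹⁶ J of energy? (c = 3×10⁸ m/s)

From E = mc², we get m = E/c²
c² = (3×10⁸)² = 9×10¹⁶ m²/s²
m = 3.060×10¹⁶ / 9×10¹⁶ = 0.3400 kg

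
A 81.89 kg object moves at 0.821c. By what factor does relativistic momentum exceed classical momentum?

p_rel = γmv, p_class = mv
Ratio = γ = 1/√(1 - 0.821²) = 1.752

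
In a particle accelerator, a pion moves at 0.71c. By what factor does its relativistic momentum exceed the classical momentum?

p_rel = γmv, p_class = mv
Ratio = γ = 1/√(1 - 0.71²)
= 1/√(0.4959) = 1.420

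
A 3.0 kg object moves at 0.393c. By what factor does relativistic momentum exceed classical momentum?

p_rel = γmv, p_class = mv
Ratio = γ = 1/√(1 - 0.393²) = 1.088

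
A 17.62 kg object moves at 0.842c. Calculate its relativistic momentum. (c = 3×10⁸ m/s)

γ = 1/√(1 - 0.842²) = 1.8536
v = 0.842 × 3×10⁸ = 2.526×10⁸ m/s
p = γmv = 1.8536 × 17.62 × 2.526×10⁸ = 8.250×10⁹ kg·m/s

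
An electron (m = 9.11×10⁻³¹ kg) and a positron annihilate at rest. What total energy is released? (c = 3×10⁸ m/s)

Both particles have the same rest mass, so total mass = 2m
E = 2m·c² = 2 × 9.11×10⁻³¹ × (3×10⁸)²
= 2 × 9.11×10⁻³¹ × 9×10¹⁶
= 1.640×10⁻¹³ J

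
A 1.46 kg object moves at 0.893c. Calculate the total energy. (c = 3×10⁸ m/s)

γ = 1/√(1 - 0.893²) = 2.222
mc² = 1.46 × (3×10⁸)² = 1.314×10¹⁷ J
E = γmc² = 2.222 × 1.314×10¹⁷ = 2.920×10¹⁷ J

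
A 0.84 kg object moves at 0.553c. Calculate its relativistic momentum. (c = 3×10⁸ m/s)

γ = 1/√(1 - 0.553²) = 1.2002
v = 0.553 × 3×10⁸ = 1.659×10⁸ m/s
p = γmv = 1.2002 × 0.84 × 1.659×10⁸ = 1.673×10⁸ kg·m/s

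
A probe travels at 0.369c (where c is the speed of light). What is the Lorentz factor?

v/c = 0.369, so (v/c)² = 0.136161
1 - (v/c)² = 0.863839
γ = 1/√(0.863839) = 1.076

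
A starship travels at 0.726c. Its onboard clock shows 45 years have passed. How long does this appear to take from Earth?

Proper time Δt₀ = 45 years
γ = 1/√(1 - 0.726²) = 1.45413
Δt = γΔt₀ = 1.45413 × 45 = 65.44 years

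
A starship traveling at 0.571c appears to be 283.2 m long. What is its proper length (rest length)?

Contracted length L = 283.2 m
γ = 1/√(1 - 0.571²) = 1.2181
L₀ = γL = 1.2181 × 283.2 = 345.0 m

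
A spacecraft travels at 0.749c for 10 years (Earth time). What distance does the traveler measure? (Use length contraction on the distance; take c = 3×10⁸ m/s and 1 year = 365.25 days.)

Earth distance: d = v × t = 0.749c × 10 yr = 7.0910×10¹⁶ m
γ = 1.5093
d' = d/γ = 7.0910×10¹⁶/1.5093 = 4.698×10¹⁶ m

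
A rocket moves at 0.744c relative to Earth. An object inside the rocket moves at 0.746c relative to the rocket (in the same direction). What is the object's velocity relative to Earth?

u = (u' + v)/(1 + u'v/c²)
Numerator: 0.746 + 0.744 = 1.49
Denominator: 1 + 0.555024 = 1.555024
u = 1.49/1.555024 = 0.9582c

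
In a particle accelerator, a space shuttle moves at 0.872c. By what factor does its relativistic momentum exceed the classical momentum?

p_rel = γmv, p_class = mv
Ratio = γ = 1/√(1 - 0.872²)
= 1/√(0.239616) = 2.043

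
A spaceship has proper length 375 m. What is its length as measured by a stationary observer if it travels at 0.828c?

Proper length L₀ = 375 m
γ = 1/√(1 - 0.828²) = 1.783
L = L₀/γ = 375/1.783 = 210.3 m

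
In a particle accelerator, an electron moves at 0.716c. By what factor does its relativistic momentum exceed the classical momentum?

p_rel = γmv, p_class = mv
Ratio = γ = 1/√(1 - 0.716²)
= 1/√(0.487344) = 1.432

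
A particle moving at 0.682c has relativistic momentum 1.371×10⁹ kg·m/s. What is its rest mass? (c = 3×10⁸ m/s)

γ = 1/√(1 - 0.682²) = 1.3673
v = 0.682 × 3×10⁸ = 2.046×10⁸ m/s
m = p/(γv) = 1.371×10⁹/(1.3673 × 2.046×10⁸) = 4.901 kg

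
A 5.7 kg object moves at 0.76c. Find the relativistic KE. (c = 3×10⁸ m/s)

γ = 1/√(1 - 0.76²) = 1.5386
γ - 1 = 0.5386
KE = (γ-1)mc² = 0.5386 × 5.7 × (3×10⁸)² = 2.763×10¹⁷ J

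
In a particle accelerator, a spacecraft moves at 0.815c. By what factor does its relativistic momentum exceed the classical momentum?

p_rel = γmv, p_class = mv
Ratio = γ = 1/√(1 - 0.815²)
= 1/√(0.335775) = 1.726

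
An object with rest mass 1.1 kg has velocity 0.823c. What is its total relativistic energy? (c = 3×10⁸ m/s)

γ = 1/√(1 - 0.823²) = 1.7604
mc² = 1.1 × (3×10⁸)² = 9.900×10¹⁶ J
E = γmc² = 1.7604 × 9.900×10¹⁶ = 1.743×10¹⁷ J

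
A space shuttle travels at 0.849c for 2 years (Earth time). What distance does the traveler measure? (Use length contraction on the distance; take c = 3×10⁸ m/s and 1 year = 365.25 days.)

Earth distance: d = v × t = 0.849c × 2 yr = 1.608×10¹⁶ m
γ = 1.893
d' = d/γ = 1.608×10¹⁶/1.893 = 8.494×10¹⁵ m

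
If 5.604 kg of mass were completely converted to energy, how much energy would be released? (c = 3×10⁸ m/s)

Using E = mc²:
c² = (3×10⁸)² = 9×10¹⁶ m²/s²
E = 5.604 × 9×10¹⁶ = 5.044×10¹⁷ J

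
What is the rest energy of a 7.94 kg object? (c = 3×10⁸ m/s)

c² = (3×10⁸)² = 9.000×10¹⁶ m²/s²
E₀ = mc² = 7.94 × 9.000×10¹⁶ = 7.146×10¹⁷ J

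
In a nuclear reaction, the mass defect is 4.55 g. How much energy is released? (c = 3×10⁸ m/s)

Convert mass defect: Δm = 4.55 g = 0.00455 kg
E = Δm·c² = 0.00455 × (3×10⁸)²
= 0.00455 × 9×10¹⁶ = 4.095×10¹⁴ J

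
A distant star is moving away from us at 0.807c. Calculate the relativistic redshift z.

β = 0.807
(1+β)/(1-β) = 1.807/0.193 = 9.363
√(9.363) = 3.060
z = 3.060 - 1 = 2.060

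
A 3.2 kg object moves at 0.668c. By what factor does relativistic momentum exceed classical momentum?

p_rel = γmv, p_class = mv
Ratio = γ = 1/√(1 - 0.668²) = 1.344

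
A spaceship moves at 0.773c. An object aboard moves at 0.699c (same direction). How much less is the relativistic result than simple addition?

Classical: u' + v = 0.699 + 0.773 = 1.472c
Relativistic: u = (0.699 + 0.773)/(1 + 0.540327) = 1.472/1.540327 = 0.9556c
Difference: 1.472 - 0.9556 = 0.5164c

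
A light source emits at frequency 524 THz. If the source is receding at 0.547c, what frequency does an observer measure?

β = v/c = 0.547
(1-β)/(1+β) = 0.453/1.547 = 0.29282
Doppler factor = √(0.29282) = 0.54113
f_obs = 524 × 0.54113 = 283.6 THz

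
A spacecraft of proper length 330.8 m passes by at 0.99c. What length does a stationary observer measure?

Proper length L₀ = 330.8 m
γ = 1/√(1 - 0.99²) = 7.0888
L = L₀/γ = 330.8/7.0888 = 46.67 m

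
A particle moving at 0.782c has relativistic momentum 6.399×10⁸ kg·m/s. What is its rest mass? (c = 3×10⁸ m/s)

γ = 1/√(1 - 0.782²) = 1.6044
v = 0.782 × 3×10⁸ = 2.346×10⁸ m/s
m = p/(γv) = 6.399×10⁸/(1.6044 × 2.346×10⁸) = 1.700 kg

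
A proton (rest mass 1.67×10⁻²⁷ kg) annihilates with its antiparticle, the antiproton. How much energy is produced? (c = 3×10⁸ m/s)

Both particles have the same rest mass, so total mass = 2m
E = 2m·c² = 2 × 1.67×10⁻²⁷ × (3×10⁸)²
= 2 × 1.67×10⁻²⁷ × 9×10¹⁶
= 3.006×10⁻¹⁰ J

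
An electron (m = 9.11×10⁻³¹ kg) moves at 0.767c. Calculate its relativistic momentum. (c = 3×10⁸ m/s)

γ = 1/√(1 - 0.767²) = 1.5585
v = 0.767 × 3×10⁸ = 2.301×10⁸ m/s
p = γmv = 1.5585 × 9.11×10⁻³¹ × 2.301×10⁸ = 3.267×10⁻²² kg·m/s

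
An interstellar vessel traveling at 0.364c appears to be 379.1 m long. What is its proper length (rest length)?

Contracted length L = 379.1 m
γ = 1/√(1 - 0.364²) = 1.0737
L₀ = γL = 1.0737 × 379.1 = 407.0 m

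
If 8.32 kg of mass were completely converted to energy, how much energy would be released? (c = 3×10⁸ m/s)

Using E = mc²:
c² = (3×10⁸)² = 9×10¹⁶ m²/s²
E = 8.32 × 9×10¹⁶ = 7.488×10¹⁷ J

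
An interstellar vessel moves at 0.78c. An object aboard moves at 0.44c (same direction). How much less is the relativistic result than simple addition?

Classical: u' + v = 0.44 + 0.78 = 1.22c
Relativistic: u = (0.44 + 0.78)/(1 + 0.3432) = 1.22/1.3432 = 0.9083c
Difference: 1.22 - 0.9083 = 0.3117c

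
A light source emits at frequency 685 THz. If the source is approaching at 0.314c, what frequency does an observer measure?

β = v/c = 0.314
(1+β)/(1-β) = 1.314/0.686 = 1.915
Doppler factor = √(1.915) = 1.384
f_obs = 685 × 1.384 = 948.0 THz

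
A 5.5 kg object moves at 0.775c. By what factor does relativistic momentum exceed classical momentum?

p_rel = γmv, p_class = mv
Ratio = γ = 1/√(1 - 0.775²) = 1.582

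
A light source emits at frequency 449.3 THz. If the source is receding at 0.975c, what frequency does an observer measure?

β = v/c = 0.975
(1-β)/(1+β) = 0.025/1.975 = 0.01266
Doppler factor = √(0.01266) = 0.1125
f_obs = 449.3 × 0.1125 = 50.55 THz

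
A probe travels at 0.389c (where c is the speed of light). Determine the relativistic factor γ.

v/c = 0.389, so (v/c)² = 0.151321
1 - (v/c)² = 0.848679
γ = 1/√(0.848679) = 1.085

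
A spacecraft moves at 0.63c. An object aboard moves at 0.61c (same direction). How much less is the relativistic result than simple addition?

Classical: u' + v = 0.61 + 0.63 = 1.24c
Relativistic: u = (0.61 + 0.63)/(1 + 0.3843) = 1.24/1.3843 = 0.8958c
Difference: 1.24 - 0.8958 = 0.3442c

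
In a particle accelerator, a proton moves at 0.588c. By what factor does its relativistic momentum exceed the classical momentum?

p_rel = γmv, p_class = mv
Ratio = γ = 1/√(1 - 0.588²)
= 1/√(0.654256) = 1.236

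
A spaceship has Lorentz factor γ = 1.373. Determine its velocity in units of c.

From γ = 1/√(1 - v²/c²):
1/γ² = 1/1.373² = 0.5305
v²/c² = 1 - 0.5305 = 0.4695
v/c = √(0.4695) = 0.6852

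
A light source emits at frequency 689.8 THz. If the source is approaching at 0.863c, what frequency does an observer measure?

β = v/c = 0.863
(1+β)/(1-β) = 1.863/0.137 = 13.60
Doppler factor = √(13.60) = 3.688
f_obs = 689.8 × 3.688 = 2544 THz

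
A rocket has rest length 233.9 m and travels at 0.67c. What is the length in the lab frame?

Proper length L₀ = 233.9 m
γ = 1/√(1 - 0.67²) = 1.347
L = L₀/γ = 233.9/1.347 = 173.6 m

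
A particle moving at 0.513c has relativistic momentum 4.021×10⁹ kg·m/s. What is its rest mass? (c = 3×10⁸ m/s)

γ = 1/√(1 - 0.513²) = 1.165
v = 0.513 × 3×10⁸ = 1.539×10⁸ m/s
m = p/(γv) = 4.021×10⁹/(1.165 × 1.539×10⁸) = 22.43 kg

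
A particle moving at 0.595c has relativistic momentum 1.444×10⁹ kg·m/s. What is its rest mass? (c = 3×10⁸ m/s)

γ = 1/√(1 - 0.595²) = 1.2442
v = 0.595 × 3×10⁸ = 1.785×10⁸ m/s
m = p/(γv) = 1.444×10⁹/(1.2442 × 1.785×10⁸) = 6.502 kg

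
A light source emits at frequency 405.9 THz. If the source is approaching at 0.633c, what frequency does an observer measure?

β = v/c = 0.633
(1+β)/(1-β) = 1.633/0.367 = 4.4496
Doppler factor = √(4.4496) = 2.1094
f_obs = 405.9 × 2.1094 = 856.2 THz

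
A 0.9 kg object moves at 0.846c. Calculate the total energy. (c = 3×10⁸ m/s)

γ = 1/√(1 - 0.846²) = 1.8755
mc² = 0.9 × (3×10⁸)² = 8.100×10¹⁶ J
E = γmc² = 1.8755 × 8.100×10¹⁶ = 1.519×10¹⁷ J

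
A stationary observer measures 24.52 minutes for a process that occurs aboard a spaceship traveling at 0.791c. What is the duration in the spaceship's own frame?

Dilated time Δt = 24.52 minutes
γ = 1/√(1 - 0.791²) = 1.6345
Δt₀ = Δt/γ = 24.52/1.6345 = 15.00 minutes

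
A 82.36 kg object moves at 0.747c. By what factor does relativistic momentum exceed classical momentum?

p_rel = γmv, p_class = mv
Ratio = γ = 1/√(1 - 0.747²) = 1.504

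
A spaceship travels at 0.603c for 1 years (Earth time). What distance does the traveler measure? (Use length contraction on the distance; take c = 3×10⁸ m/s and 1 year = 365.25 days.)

Earth distance: d = v × t = 0.603c × 1 yr = 5.7088×10¹⁵ m
γ = 1.2535
d' = d/γ = 5.7088×10¹⁵/1.2535 = 4.554×10¹⁵ m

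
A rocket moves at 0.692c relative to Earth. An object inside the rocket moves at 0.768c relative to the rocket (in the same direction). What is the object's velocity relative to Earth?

u = (u' + v)/(1 + u'v/c²)
Numerator: 0.768 + 0.692 = 1.46
Denominator: 1 + 0.531456 = 1.531456
u = 1.46/1.531456 = 0.9533c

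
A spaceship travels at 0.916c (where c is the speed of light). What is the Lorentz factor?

v/c = 0.916, so (v/c)² = 0.839056
1 - (v/c)² = 0.160944
γ = 1/√(0.160944) = 2.493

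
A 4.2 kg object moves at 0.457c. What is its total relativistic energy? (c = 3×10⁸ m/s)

γ = 1/√(1 - 0.457²) = 1.1243
mc² = 4.2 × (3×10⁸)² = 3.780×10¹⁷ J
E = γmc² = 1.1243 × 3.780×10¹⁷ = 4.250×10¹⁷ J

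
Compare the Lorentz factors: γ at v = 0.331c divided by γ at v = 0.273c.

γ₁ = 1/√(1 - 0.331²) = 1.0597
γ₂ = 1/√(1 - 0.273²) = 1.0395
γ₁/γ₂ = 1.0597/1.0395 = 1.019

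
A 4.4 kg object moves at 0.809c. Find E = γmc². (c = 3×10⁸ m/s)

γ = 1/√(1 - 0.809²) = 1.7012
mc² = 4.4 × (3×10⁸)² = 3.960×10¹⁷ J
E = γmc² = 1.7012 × 3.960×10¹⁷ = 6.737×10¹⁷ J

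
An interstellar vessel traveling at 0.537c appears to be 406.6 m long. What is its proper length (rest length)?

Contracted length L = 406.6 m
γ = 1/√(1 - 0.537²) = 1.1854
L₀ = γL = 1.1854 × 406.6 = 482.0 m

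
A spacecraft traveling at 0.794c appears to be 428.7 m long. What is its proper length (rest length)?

Contracted length L = 428.7 m
γ = 1/√(1 - 0.794²) = 1.645
L₀ = γL = 1.645 × 428.7 = 705.2 m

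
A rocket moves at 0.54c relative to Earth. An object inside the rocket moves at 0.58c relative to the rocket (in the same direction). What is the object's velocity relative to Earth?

u = (u' + v)/(1 + u'v/c²)
Numerator: 0.58 + 0.54 = 1.12
Denominator: 1 + 0.3132 = 1.3132
u = 1.12/1.3132 = 0.8529c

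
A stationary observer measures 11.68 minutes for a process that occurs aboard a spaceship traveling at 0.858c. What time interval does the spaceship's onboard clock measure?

Dilated time Δt = 11.68 minutes
γ = 1/√(1 - 0.858²) = 1.947
Δt₀ = Δt/γ = 11.68/1.947 = 5.999 minutes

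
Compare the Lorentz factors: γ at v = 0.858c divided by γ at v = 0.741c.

γ₁ = 1/√(1 - 0.858²) = 1.9469
γ₂ = 1/√(1 - 0.741²) = 1.4892
γ₁/γ₂ = 1.9469/1.4892 = 1.307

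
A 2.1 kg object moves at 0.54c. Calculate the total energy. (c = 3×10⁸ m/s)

γ = 1/√(1 - 0.54²) = 1.1881
mc² = 2.1 × (3×10⁸)² = 1.890×10¹⁷ J
E = γmc² = 1.1881 × 1.890×10¹⁷ = 2.246×10¹⁷ J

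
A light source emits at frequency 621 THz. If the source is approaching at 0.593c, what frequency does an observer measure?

β = v/c = 0.593
(1+β)/(1-β) = 1.593/0.407 = 3.914
Doppler factor = √(3.914) = 1.9784
f_obs = 621 × 1.9784 = 1229 THz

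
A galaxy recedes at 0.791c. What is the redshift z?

β = 0.791
(1+β)/(1-β) = 1.791/0.209 = 8.569
√(8.569) = 2.927
z = 2.927 - 1 = 1.927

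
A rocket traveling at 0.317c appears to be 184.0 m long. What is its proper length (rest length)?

Contracted length L = 184.0 m
γ = 1/√(1 - 0.317²) = 1.0544
L₀ = γL = 1.0544 × 184.0 = 194.0 m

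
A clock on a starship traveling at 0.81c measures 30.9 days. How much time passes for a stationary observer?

Proper time Δt₀ = 30.9 days
γ = 1/√(1 - 0.81²) = 1.7052
Δt = γΔt₀ = 1.7052 × 30.9 = 52.69 days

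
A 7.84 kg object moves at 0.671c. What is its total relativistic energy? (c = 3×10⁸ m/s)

γ = 1/√(1 - 0.671²) = 1.3487
mc² = 7.84 × (3×10⁸)² = 7.056×10¹⁷ J
E = γmc² = 1.3487 × 7.056×10¹⁷ = 9.516×10¹⁷ J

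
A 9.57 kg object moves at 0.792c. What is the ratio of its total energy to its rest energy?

E = γmc², E₀ = mc²
E/E₀ = γ = 1/√(1 - 0.792²) = 1.638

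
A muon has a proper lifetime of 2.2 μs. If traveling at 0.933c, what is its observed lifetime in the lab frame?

Proper lifetime τ₀ = 2.2 μs
γ = 1/√(1 - 0.933²) = 2.7787
τ = γτ₀ = 2.7787 × 2.2 μs = 6.113 μs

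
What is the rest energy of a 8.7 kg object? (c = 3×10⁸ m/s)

c² = (3×10⁸)² = 9.000×10¹⁶ m²/s²
E₀ = mc² = 8.7 × 9.000×10¹⁶ = 7.830×10¹⁷ J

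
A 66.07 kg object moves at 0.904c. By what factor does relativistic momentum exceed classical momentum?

p_rel = γmv, p_class = mv
Ratio = γ = 1/√(1 - 0.904²) = 2.339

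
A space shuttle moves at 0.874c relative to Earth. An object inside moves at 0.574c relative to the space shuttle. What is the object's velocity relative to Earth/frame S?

u = (u' + v)/(1 + u'v/c²)
Numerator: 0.574 + 0.874 = 1.448
Denominator: 1 + 0.501676 = 1.501676
u = 1.448/1.501676 = 0.9643c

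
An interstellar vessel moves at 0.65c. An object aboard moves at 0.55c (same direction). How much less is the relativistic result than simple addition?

Classical: u' + v = 0.55 + 0.65 = 1.2c
Relativistic: u = (0.55 + 0.65)/(1 + 0.3575) = 1.2/1.3575 = 0.8840c
Difference: 1.2 - 0.8840 = 0.3160c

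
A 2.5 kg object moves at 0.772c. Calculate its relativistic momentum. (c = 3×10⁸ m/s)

γ = 1/√(1 - 0.772²) = 1.5733
v = 0.772 × 3×10⁸ = 2.316×10⁸ m/s
p = γmv = 1.5733 × 2.5 × 2.316×10⁸ = 9.109×10⁸ kg·m/s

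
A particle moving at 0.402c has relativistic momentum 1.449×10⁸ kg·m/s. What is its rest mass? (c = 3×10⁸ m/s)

γ = 1/√(1 - 0.402²) = 1.092
v = 0.402 × 3×10⁸ = 1.206×10⁸ m/s
m = p/(γv) = 1.449×10⁸/(1.092 × 1.206×10⁸) = 1.100 kg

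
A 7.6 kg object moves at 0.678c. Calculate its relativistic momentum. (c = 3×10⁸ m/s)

γ = 1/√(1 - 0.678²) = 1.3604
v = 0.678 × 3×10⁸ = 2.034×10⁸ m/s
p = γmv = 1.3604 × 7.6 × 2.034×10⁸ = 2.103×10⁹ kg·m/s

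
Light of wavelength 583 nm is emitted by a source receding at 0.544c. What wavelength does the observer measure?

β = 0.544
Wavelength Doppler factor = √(1.544/0.456) = √(3.386) = 1.840
λ_obs = 583 × 1.840 = 1073 nm (redshift)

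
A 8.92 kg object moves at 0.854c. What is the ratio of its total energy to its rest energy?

E = γmc², E₀ = mc²
E/E₀ = γ = 1/√(1 - 0.854²) = 1.922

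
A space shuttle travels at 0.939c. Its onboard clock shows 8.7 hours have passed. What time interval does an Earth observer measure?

Proper time Δt₀ = 8.7 hours
γ = 1/√(1 - 0.939²) = 2.908
Δt = γΔt₀ = 2.908 × 8.7 = 25.30 hours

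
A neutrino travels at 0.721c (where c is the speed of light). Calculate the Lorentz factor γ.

v/c = 0.721, so (v/c)² = 0.519841
1 - (v/c)² = 0.480159
γ = 1/√(0.480159) = 1.443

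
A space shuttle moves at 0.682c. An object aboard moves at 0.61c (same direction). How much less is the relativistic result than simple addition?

Classical: u' + v = 0.61 + 0.682 = 1.292c
Relativistic: u = (0.61 + 0.682)/(1 + 0.41602) = 1.292/1.41602 = 0.9124c
Difference: 1.292 - 0.9124 = 0.3796c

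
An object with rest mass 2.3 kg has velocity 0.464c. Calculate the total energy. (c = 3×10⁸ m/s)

γ = 1/√(1 - 0.464²) = 1.129
mc² = 2.3 × (3×10⁸)² = 2.070×10¹⁷ J
E = γmc² = 1.129 × 2.070×10¹⁷ = 2.337×10¹⁷ J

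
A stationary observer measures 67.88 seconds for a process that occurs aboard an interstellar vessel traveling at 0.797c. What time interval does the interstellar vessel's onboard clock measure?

Dilated time Δt = 67.88 seconds
γ = 1/√(1 - 0.797²) = 1.6557
Δt₀ = Δt/γ = 67.88/1.6557 = 41.00 seconds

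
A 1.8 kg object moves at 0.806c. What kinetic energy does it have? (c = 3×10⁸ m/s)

γ = 1/√(1 - 0.806²) = 1.6894
γ - 1 = 0.6894
KE = (γ-1)mc² = 0.6894 × 1.8 × (3×10⁸)² = 1.117×10¹⁷ J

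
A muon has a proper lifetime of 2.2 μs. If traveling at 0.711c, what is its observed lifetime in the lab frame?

Proper lifetime τ₀ = 2.2 μs
γ = 1/√(1 - 0.711²) = 1.4221
τ = γτ₀ = 1.4221 × 2.2 μs = 3.129 μs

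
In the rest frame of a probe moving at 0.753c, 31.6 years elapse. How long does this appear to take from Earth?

Proper time Δt₀ = 31.6 years
γ = 1/√(1 - 0.753²) = 1.5197
Δt = γΔt₀ = 1.5197 × 31.6 = 48.02 years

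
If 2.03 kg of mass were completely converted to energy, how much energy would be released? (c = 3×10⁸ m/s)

Using E = mc²:
c² = (3×10⁸)² = 9×10¹⁶ m²/s²
E = 2.03 × 9×10¹⁶ = 1.827×10¹⁷ J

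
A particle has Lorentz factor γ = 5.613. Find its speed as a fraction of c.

From γ = 1/√(1 - v²/c²):
1/γ² = 1/5.613² = 0.03174
v²/c² = 1 - 0.03174 = 0.9683
v/c = √(0.9683) = 0.9840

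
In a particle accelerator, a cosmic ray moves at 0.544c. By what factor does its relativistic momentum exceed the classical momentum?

p_rel = γmv, p_class = mv
Ratio = γ = 1/√(1 - 0.544²)
= 1/√(0.704064) = 1.192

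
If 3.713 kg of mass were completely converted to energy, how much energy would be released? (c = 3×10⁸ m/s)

Using E = mc²:
c² = (3×10⁸)² = 9×10¹⁶ m²/s²
E = 3.713 × 9×10¹⁶ = 3.342×10¹⁷ J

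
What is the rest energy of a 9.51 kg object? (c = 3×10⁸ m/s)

c² = (3×10⁸)² = 9.000×10¹⁶ m²/s²
E₀ = mc² = 9.51 × 9.000×10¹⁶ = 8.559×10¹⁷ J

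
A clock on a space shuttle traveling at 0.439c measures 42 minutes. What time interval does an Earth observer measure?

Proper time Δt₀ = 42 minutes
γ = 1/√(1 - 0.439²) = 1.113
Δt = γΔt₀ = 1.113 × 42 = 46.75 minutes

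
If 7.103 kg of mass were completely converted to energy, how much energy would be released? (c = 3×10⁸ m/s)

Using E = mc²:
c² = (3×10⁸)² = 9×10¹⁶ m²/s²
E = 7.103 × 9×10¹⁶ = 6.393×10¹⁷ J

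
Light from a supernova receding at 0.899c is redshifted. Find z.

β = 0.899
(1+β)/(1-β) = 1.899/0.101 = 18.80
√(18.80) = 4.336
z = 4.336 - 1 = 3.336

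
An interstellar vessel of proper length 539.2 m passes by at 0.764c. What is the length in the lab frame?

Proper length L₀ = 539.2 m
γ = 1/√(1 - 0.764²) = 1.550
L = L₀/γ = 539.2/1.550 = 347.9 m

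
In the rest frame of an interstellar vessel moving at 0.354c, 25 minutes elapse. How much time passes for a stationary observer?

Proper time Δt₀ = 25 minutes
γ = 1/√(1 - 0.354²) = 1.069
Δt = γΔt₀ = 1.069 × 25 = 26.73 minutes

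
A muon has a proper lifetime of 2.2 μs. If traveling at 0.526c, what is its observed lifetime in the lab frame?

Proper lifetime τ₀ = 2.2 μs
γ = 1/√(1 - 0.526²) = 1.176
τ = γτ₀ = 1.176 × 2.2 μs = 2.587 μs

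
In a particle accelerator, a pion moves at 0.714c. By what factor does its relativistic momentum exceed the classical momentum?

p_rel = γmv, p_class = mv
Ratio = γ = 1/√(1 - 0.714²)
= 1/√(0.490204) = 1.428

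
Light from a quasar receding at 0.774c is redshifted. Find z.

β = 0.774
(1+β)/(1-β) = 1.774/0.226 = 7.850
√(7.850) = 2.802
z = 2.802 - 1 = 1.802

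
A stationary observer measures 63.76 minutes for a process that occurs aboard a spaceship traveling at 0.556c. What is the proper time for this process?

Dilated time Δt = 63.76 minutes
γ = 1/√(1 - 0.556²) = 1.203
Δt₀ = Δt/γ = 63.76/1.203 = 53.00 minutes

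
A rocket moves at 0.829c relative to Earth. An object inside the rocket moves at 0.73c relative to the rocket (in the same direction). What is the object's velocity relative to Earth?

u = (u' + v)/(1 + u'v/c²)
Numerator: 0.73 + 0.829 = 1.559
Denominator: 1 + 0.60517 = 1.60517
u = 1.559/1.60517 = 0.9712c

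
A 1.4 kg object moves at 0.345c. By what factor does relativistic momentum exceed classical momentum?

p_rel = γmv, p_class = mv
Ratio = γ = 1/√(1 - 0.345²) = 1.065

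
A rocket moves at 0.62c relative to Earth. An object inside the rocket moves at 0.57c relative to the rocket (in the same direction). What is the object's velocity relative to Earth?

u = (u' + v)/(1 + u'v/c²)
Numerator: 0.57 + 0.62 = 1.19
Denominator: 1 + 0.3534 = 1.3534
u = 1.19/1.3534 = 0.8793c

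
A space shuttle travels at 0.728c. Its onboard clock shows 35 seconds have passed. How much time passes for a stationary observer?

Proper time Δt₀ = 35 seconds
γ = 1/√(1 - 0.728²) = 1.4586
Δt = γΔt₀ = 1.4586 × 35 = 51.05 seconds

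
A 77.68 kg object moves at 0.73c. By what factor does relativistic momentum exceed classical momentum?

p_rel = γmv, p_class = mv
Ratio = γ = 1/√(1 - 0.73²) = 1.463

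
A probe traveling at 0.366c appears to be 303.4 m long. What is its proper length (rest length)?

Contracted length L = 303.4 m
γ = 1/√(1 - 0.366²) = 1.0746
L₀ = γL = 1.0746 × 303.4 = 326.0 m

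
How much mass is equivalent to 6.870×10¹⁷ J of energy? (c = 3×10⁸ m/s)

From E = mc², we get m = E/c²
c² = (3×10⁸)² = 9×10¹⁶ m²/s²
m = 6.870×10¹⁷ / 9×10¹⁶ = 7.633 kg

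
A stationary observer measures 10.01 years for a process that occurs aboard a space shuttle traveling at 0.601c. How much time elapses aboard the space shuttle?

Dilated time Δt = 10.01 years
γ = 1/√(1 - 0.601²) = 1.2512
Δt₀ = Δt/γ = 10.01/1.2512 = 8.000 years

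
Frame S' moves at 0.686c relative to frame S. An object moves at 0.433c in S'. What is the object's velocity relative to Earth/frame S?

u = (u' + v)/(1 + u'v/c²)
Numerator: 0.433 + 0.686 = 1.119
Denominator: 1 + 0.297038 = 1.297038
u = 1.119/1.297038 = 0.8627c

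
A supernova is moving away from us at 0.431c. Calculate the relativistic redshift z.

β = 0.431
(1+β)/(1-β) = 1.431/0.569 = 2.515
√(2.515) = 1.5859
z = 1.5859 - 1 = 0.5859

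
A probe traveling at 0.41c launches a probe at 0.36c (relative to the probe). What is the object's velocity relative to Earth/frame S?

u = (u' + v)/(1 + u'v/c²)
Numerator: 0.36 + 0.41 = 0.77
Denominator: 1 + 0.1476 = 1.1476
u = 0.77/1.1476 = 0.6710c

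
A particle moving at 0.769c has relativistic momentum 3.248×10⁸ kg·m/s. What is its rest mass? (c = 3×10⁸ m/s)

γ = 1/√(1 - 0.769²) = 1.5643
v = 0.769 × 3×10⁸ = 2.307×10⁸ m/s
m = p/(γv) = 3.248×10⁸/(1.5643 × 2.307×10⁸) = 0.9000 kg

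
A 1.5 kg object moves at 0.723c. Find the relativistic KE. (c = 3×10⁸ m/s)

γ = 1/√(1 - 0.723²) = 1.4475
γ - 1 = 0.4475
KE = (γ-1)mc² = 0.4475 × 1.5 × (3×10⁸)² = 6.041×10¹⁶ J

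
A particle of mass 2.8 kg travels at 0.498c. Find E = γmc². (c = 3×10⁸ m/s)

γ = 1/√(1 - 0.498²) = 1.153
mc² = 2.8 × (3×10⁸)² = 2.520×10¹⁷ J
E = γmc² = 1.153 × 2.520×10¹⁷ = 2.906×10¹⁷ J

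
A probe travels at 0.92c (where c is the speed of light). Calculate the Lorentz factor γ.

v/c = 0.92, so (v/c)² = 0.8464
1 - (v/c)² = 0.1536
γ = 1/√(0.1536) = 2.552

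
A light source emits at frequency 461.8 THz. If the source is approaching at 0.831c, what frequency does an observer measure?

β = v/c = 0.831
(1+β)/(1-β) = 1.831/0.169 = 10.834
Doppler factor = √(10.834) = 3.292
f_obs = 461.8 × 3.292 = 1520 THz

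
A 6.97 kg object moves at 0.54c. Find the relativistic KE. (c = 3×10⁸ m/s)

γ = 1/√(1 - 0.54²) = 1.1881
γ - 1 = 0.1881
KE = (γ-1)mc² = 0.1881 × 6.97 × (3×10⁸)² = 1.180×10¹⁷ J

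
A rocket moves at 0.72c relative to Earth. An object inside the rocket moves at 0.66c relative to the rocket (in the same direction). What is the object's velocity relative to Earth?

u = (u' + v)/(1 + u'v/c²)
Numerator: 0.66 + 0.72 = 1.38
Denominator: 1 + 0.4752 = 1.4752
u = 1.38/1.4752 = 0.9355c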